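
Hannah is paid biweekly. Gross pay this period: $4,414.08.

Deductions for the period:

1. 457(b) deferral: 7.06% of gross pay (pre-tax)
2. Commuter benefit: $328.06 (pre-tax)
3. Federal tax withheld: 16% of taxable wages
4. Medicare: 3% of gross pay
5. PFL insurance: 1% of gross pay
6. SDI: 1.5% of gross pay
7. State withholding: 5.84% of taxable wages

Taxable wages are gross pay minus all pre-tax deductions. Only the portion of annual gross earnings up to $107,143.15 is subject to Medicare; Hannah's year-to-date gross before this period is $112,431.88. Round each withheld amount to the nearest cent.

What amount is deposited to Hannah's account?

457(b) deferral: $4,414.08 × 0.0706 = $311.63
Commuter benefit: $328.06
Pre-tax total = $311.63 + $328.06 = $639.69
Taxable wages = $4,414.08 − $639.69 = $3,774.39
State withholding: $3,774.39 × 0.0584 = $220.42
Federal tax withheld: $3,774.39 × 0.16 = $603.90
PFL insurance: $4,414.08 × 0.01 = $44.14
SDI: $4,414.08 × 0.015 = $66.21
Medicare: annual cap $107,143.15 already reached (YTD $112,431.88), so $0.00
Total deductions = $311.63 + $328.06 + $220.42 + $603.90 + $44.14 + $66.21 + $0.00 = $1,574.36
Net pay = $4,414.08 − $1,574.36 = $2,839.72

$2,839.72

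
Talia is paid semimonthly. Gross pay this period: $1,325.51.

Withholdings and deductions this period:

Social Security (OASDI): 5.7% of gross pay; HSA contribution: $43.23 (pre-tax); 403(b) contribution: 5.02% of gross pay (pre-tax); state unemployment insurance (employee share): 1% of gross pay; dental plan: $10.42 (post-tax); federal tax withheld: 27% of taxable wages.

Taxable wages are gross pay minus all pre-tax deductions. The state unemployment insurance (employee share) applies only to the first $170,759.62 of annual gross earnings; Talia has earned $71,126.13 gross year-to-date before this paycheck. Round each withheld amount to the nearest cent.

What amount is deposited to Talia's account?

$788.26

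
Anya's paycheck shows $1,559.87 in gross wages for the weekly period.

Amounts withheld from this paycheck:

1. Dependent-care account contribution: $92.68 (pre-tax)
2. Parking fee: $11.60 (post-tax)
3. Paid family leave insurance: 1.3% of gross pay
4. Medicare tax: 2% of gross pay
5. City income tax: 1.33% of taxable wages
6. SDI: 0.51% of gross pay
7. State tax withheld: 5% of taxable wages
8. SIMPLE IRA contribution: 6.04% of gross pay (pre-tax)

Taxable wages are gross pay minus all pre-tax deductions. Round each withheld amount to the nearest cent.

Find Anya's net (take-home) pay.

Dependent-care account contribution: $92.68
SIMPLE IRA contribution: $1,559.87 × 0.0604 = $94.22
Pre-tax total = $92.68 + $94.22 = $186.90
Taxable wages = $1,559.87 − $186.90 = $1,372.97
State tax withheld: $1,372.97 × 0.05 = $68.65
City income tax: $1,372.97 × 0.0133 = $18.26
SDI: $1,559.87 × 0.0051 = $7.96
Medicare tax: $1,559.87 × 0.02 = $31.20
Paid family leave insurance: $1,559.87 × 0.013 = $20.28
Parking fee: $11.60
Total deductions = $92.68 + $94.22 + $68.65 + $18.26 + $7.96 + $31.20 + $20.28 + $11.60 = $344.85
Net pay = $1,559.87 − $344.85 = $1,215.02

$1,215.02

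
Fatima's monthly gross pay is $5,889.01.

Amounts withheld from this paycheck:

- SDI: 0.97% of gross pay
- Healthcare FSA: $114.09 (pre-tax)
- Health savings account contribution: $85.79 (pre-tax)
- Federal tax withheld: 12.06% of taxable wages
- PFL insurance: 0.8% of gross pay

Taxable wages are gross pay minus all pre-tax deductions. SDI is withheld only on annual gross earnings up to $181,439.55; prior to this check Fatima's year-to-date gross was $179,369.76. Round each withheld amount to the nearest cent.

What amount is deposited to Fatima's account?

$4,935.83

Health savings account contribution: $85.79
Healthcare FSA: $114.09
Pre-tax total = $85.79 + $114.09 = $199.88
Taxable wages = $5,889.01 − $199.88 = $5,689.13
Federal tax withheld: $5,689.13 × 0.1206 = $686.11
PFL insurance: $5,889.01 × 0.008 = $47.11
SDI: only $181,439.55 − $179,369.76 = $2,069.79 of this check is subject → $2,069.79 × 0.0097 = $20.08
Total deductions = $85.79 + $114.09 + $686.11 + $47.11 + $20.08 = $953.18
Net pay = $5,889.01 − $953.18 = $4,935.83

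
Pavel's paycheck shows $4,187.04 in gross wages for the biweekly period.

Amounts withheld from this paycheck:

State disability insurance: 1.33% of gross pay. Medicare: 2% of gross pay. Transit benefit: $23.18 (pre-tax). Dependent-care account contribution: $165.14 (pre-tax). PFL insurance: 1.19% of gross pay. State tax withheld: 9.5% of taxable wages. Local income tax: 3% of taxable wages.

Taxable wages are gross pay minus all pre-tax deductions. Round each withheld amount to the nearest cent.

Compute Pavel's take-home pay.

Dependent-care account contribution: $165.14
Transit benefit: $23.18
Pre-tax total = $165.14 + $23.18 = $188.32
Taxable wages = $4,187.04 − $188.32 = $3,998.72
State tax withheld: $3,998.72 × 0.095 = $379.88
Local income tax: $3,998.72 × 0.03 = $119.96
PFL insurance: $4,187.04 × 0.0119 = $49.83
State disability insurance: $4,187.04 × 0.0133 = $55.69
Medicare: $4,187.04 × 0.02 = $83.74
Total deductions = $165.14 + $23.18 + $379.88 + $119.96 + $49.83 + $55.69 + $83.74 = $877.42
Net pay = $4,187.04 − $877.42 = $3,309.62

$3,309.62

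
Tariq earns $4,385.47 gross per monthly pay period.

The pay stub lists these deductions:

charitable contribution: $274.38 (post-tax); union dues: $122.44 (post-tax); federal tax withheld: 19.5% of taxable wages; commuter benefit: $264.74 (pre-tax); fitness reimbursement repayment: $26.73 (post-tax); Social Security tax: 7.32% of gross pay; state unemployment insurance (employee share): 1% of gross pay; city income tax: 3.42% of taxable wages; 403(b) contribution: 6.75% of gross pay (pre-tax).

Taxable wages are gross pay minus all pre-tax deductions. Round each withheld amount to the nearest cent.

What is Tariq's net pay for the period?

$2,159.66

Commuter benefit: $264.74
403(b) contribution: $4,385.47 × 0.0675 = $296.02
Pre-tax total = $264.74 + $296.02 = $560.76
Taxable wages = $4,385.47 − $560.76 = $3,824.71
City income tax: $3,824.71 × 0.0342 = $130.81
Federal tax withheld: $3,824.71 × 0.195 = $745.82
Social Security tax: $4,385.47 × 0.0732 = $321.02
State unemployment insurance (employee share): $4,385.47 × 0.01 = $43.85
Union dues: $122.44
Charitable contribution: $274.38
Fitness reimbursement repayment: $26.73
Total deductions = $264.74 + $296.02 + $130.81 + $745.82 + $321.02 + $43.85 + $122.44 + $274.38 + $26.73 = $2,225.81
Net pay = $4,385.47 − $2,225.81 = $2,159.66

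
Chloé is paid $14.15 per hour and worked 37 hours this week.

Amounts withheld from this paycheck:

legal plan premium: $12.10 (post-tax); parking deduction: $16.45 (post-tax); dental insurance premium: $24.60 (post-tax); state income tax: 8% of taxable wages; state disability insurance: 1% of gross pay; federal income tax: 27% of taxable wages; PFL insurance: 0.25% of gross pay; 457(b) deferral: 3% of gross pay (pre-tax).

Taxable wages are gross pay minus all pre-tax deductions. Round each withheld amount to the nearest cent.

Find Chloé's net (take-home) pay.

$270.39

Gross pay: 37 × $14.15 = $523.55
457(b) deferral: $523.55 × 0.03 = $15.71
Taxable wages = $523.55 − $15.71 = $507.84
State income tax: $507.84 × 0.08 = $40.63
Federal income tax: $507.84 × 0.27 = $137.12
PFL insurance: $523.55 × 0.0025 = $1.31
State disability insurance: $523.55 × 0.01 = $5.24
Parking deduction: $16.45
Dental insurance premium: $24.60
Legal plan premium: $12.10
Total deductions = $15.71 + $40.63 + $137.12 + $1.31 + $5.24 + $16.45 + $24.60 + $12.10 = $253.16
Net pay = $523.55 − $253.16 = $270.39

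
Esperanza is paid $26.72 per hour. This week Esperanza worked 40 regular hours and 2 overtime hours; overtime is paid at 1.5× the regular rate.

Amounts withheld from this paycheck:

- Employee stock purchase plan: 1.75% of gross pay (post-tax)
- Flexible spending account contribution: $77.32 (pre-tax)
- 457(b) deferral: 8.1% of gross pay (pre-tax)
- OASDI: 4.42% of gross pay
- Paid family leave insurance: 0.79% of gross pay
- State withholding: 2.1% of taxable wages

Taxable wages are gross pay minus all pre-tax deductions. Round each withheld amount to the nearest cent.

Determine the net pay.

Regular pay: 40 × $26.72 = $1,068.80
Overtime pay: 2 × $26.72 × 1.5 = $80.16
Gross pay = $1,068.80 + $80.16 = $1,148.96
Flexible spending account contribution: $77.32
457(b) deferral: $1,148.96 × 0.081 = $93.07
Pre-tax total = $77.32 + $93.07 = $170.39
Taxable wages = $1,148.96 − $170.39 = $978.57
State withholding: $978.57 × 0.021 = $20.55
Paid family leave insurance: $1,148.96 × 0.0079 = $9.08
OASDI: $1,148.96 × 0.0442 = $50.78
Employee stock purchase plan: $1,148.96 × 0.0175 = $20.11
Total deductions = $77.32 + $93.07 + $20.55 + $9.08 + $50.78 + $20.11 = $270.91
Net pay = $1,148.96 − $270.91 = $878.05

$878.05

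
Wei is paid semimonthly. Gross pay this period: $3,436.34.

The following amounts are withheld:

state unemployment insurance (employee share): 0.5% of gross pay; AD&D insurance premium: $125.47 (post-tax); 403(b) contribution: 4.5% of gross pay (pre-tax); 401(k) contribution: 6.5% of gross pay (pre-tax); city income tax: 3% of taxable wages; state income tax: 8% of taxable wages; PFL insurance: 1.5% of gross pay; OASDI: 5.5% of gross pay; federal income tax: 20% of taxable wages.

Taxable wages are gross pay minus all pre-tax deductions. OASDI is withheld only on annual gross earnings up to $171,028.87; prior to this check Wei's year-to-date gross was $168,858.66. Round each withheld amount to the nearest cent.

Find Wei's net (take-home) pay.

$1,796.69

401(k) contribution: $3,436.34 × 0.065 = $223.36
403(b) contribution: $3,436.34 × 0.045 = $154.64
Pre-tax total = $223.36 + $154.64 = $378.00
Taxable wages = $3,436.34 − $378.00 = $3,058.34
Federal income tax: $3,058.34 × 0.2 = $611.67
City income tax: $3,058.34 × 0.03 = $91.75
State income tax: $3,058.34 × 0.08 = $244.67
State unemployment insurance (employee share): $3,436.34 × 0.005 = $17.18
PFL insurance: $3,436.34 × 0.015 = $51.55
OASDI: only $171,028.87 − $168,858.66 = $2,170.21 of this check is subject → $2,170.21 × 0.055 = $119.36
AD&D insurance premium: $125.47
Total deductions = $223.36 + $154.64 + $611.67 + $91.75 + $244.67 + $17.18 + $51.55 + $119.36 + $125.47 = $1,639.65
Net pay = $3,436.34 − $1,639.65 = $1,796.69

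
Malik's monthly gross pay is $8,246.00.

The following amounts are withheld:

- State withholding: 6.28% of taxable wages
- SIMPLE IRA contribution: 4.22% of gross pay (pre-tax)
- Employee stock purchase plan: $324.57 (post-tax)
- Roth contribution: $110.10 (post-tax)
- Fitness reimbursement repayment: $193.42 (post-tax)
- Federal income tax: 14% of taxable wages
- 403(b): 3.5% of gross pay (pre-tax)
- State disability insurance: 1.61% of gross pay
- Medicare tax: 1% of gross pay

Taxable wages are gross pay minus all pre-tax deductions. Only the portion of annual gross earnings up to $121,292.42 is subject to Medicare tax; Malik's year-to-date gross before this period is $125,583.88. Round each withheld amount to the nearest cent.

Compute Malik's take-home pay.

$5,305.37

SIMPLE IRA contribution: $8,246.00 × 0.0422 = $347.98
403(b): $8,246.00 × 0.035 = $288.61
Pre-tax total = $347.98 + $288.61 = $636.59
Taxable wages = $8,246.00 − $636.59 = $7,609.41
State withholding: $7,609.41 × 0.0628 = $477.87
Federal income tax: $7,609.41 × 0.14 = $1,065.32
Medicare tax: annual cap $121,292.42 already reached (YTD $125,583.88), so $0.00
State disability insurance: $8,246.00 × 0.0161 = $132.76
Fitness reimbursement repayment: $193.42
Employee stock purchase plan: $324.57
Roth contribution: $110.10
Total deductions = $347.98 + $288.61 + $477.87 + $1,065.32 + $0.00 + $132.76 + $193.42 + $324.57 + $110.10 = $2,940.63
Net pay = $8,246.00 − $2,940.63 = $5,305.37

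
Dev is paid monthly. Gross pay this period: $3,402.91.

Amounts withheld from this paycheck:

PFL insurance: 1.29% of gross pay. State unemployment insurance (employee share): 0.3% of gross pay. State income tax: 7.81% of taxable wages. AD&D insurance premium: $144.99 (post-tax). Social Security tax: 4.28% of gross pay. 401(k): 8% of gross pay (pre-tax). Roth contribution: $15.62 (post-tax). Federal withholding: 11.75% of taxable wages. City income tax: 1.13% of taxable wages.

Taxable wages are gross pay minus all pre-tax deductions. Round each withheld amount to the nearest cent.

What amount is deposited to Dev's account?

$2,122.58

401(k): $3,402.91 × 0.08 = $272.23
Taxable wages = $3,402.91 − $272.23 = $3,130.68
Federal withholding: $3,130.68 × 0.1175 = $367.85
State income tax: $3,130.68 × 0.0781 = $244.51
City income tax: $3,130.68 × 0.0113 = $35.38
State unemployment insurance (employee share): $3,402.91 × 0.003 = $10.21
PFL insurance: $3,402.91 × 0.0129 = $43.90
Social Security tax: $3,402.91 × 0.0428 = $145.64
AD&D insurance premium: $144.99
Roth contribution: $15.62
Total deductions = $272.23 + $367.85 + $244.51 + $35.38 + $10.21 + $43.90 + $145.64 + $144.99 + $15.62 = $1,280.33
Net pay = $3,402.91 − $1,280.33 = $2,122.58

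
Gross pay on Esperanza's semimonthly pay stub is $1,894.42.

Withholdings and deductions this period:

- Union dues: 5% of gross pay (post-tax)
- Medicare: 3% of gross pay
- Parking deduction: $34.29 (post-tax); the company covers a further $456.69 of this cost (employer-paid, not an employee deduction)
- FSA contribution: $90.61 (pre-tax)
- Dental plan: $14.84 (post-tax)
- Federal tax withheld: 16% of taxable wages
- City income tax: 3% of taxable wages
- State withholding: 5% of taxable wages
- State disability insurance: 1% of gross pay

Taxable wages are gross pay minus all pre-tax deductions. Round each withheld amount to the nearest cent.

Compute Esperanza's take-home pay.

FSA contribution: $90.61
Taxable wages = $1,894.42 − $90.61 = $1,803.81
City income tax: $1,803.81 × 0.03 = $54.11
State withholding: $1,803.81 × 0.05 = $90.19
Federal tax withheld: $1,803.81 × 0.16 = $288.61
State disability insurance: $1,894.42 × 0.01 = $18.94
Medicare: $1,894.42 × 0.03 = $56.83
Union dues: $1,894.42 × 0.05 = $94.72
Parking deduction: $34.29
Dental plan: $14.84
(Employer's $456.69 toward parking deduction is not withheld from the employee.)
Total deductions = $90.61 + $54.11 + $90.19 + $288.61 + $18.94 + $56.83 + $94.72 + $34.29 + $14.84 = $743.14
Net pay = $1,894.42 − $743.14 = $1,151.28

$1,151.28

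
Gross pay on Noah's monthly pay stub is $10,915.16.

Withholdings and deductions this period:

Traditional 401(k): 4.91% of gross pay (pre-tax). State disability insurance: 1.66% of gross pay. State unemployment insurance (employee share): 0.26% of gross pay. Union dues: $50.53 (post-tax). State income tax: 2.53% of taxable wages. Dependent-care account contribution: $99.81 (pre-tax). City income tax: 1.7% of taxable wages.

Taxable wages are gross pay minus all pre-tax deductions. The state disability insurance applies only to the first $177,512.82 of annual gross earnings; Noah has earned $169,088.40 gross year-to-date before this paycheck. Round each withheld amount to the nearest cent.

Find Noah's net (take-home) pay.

Dependent-care account contribution: $99.81
Traditional 401(k): $10,915.16 × 0.0491 = $535.93
Pre-tax total = $99.81 + $535.93 = $635.74
Taxable wages = $10,915.16 − $635.74 = $10,279.42
State income tax: $10,279.42 × 0.0253 = $260.07
City income tax: $10,279.42 × 0.017 = $174.75
State unemployment insurance (employee share): $10,915.16 × 0.0026 = $28.38
State disability insurance: only $177,512.82 − $169,088.40 = $8,424.42 of this check is subject → $8,424.42 × 0.0166 = $139.85
Union dues: $50.53
Total deductions = $99.81 + $535.93 + $260.07 + $174.75 + $28.38 + $139.85 + $50.53 = $1,289.32
Net pay = $10,915.16 − $1,289.32 = $9,625.84

$9,625.84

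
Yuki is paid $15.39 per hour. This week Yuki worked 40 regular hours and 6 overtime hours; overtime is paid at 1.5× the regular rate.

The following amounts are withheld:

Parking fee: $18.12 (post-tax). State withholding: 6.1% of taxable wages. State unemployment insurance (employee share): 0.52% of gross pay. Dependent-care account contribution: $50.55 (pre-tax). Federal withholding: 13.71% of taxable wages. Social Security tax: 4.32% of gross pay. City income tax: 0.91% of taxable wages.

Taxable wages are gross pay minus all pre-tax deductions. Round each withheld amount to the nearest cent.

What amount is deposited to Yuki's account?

Regular pay: 40 × $15.39 = $615.60
Overtime pay: 6 × $15.39 × 1.5 = $138.51
Gross pay = $615.60 + $138.51 = $754.11
Dependent-care account contribution: $50.55
Taxable wages = $754.11 − $50.55 = $703.56
Federal withholding: $703.56 × 0.1371 = $96.46
State withholding: $703.56 × 0.061 = $42.92
City income tax: $703.56 × 0.0091 = $6.40
Social Security tax: $754.11 × 0.0432 = $32.58
State unemployment insurance (employee share): $754.11 × 0.0052 = $3.92
Parking fee: $18.12
Total deductions = $50.55 + $96.46 + $42.92 + $6.40 + $32.58 + $3.92 + $18.12 = $250.95
Net pay = $754.11 − $250.95 = $503.16

$503.16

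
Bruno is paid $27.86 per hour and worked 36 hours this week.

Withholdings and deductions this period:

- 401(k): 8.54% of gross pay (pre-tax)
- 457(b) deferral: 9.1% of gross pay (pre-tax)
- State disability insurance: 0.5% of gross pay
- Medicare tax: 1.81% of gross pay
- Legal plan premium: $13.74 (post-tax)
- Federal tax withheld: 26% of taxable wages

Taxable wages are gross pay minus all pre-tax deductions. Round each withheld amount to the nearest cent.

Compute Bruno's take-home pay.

$574.37

Gross pay: 36 × $27.86 = $1,002.96
401(k): $1,002.96 × 0.0854 = $85.65
457(b) deferral: $1,002.96 × 0.091 = $91.27
Pre-tax total = $85.65 + $91.27 = $176.92
Taxable wages = $1,002.96 − $176.92 = $826.04
Federal tax withheld: $826.04 × 0.26 = $214.77
Medicare tax: $1,002.96 × 0.0181 = $18.15
State disability insurance: $1,002.96 × 0.005 = $5.01
Legal plan premium: $13.74
Total deductions = $85.65 + $91.27 + $214.77 + $18.15 + $5.01 + $13.74 = $428.59
Net pay = $1,002.96 − $428.59 = $574.37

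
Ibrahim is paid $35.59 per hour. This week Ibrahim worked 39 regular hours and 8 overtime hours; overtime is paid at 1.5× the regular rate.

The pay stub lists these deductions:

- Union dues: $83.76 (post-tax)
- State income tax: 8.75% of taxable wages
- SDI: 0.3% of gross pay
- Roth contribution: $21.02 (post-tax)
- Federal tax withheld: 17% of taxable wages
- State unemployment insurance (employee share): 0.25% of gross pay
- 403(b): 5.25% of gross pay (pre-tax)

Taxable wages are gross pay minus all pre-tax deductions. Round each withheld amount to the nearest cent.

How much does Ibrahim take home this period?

Regular pay: 39 × $35.59 = $1,388.01
Overtime pay: 8 × $35.59 × 1.5 = $427.08
Gross pay = $1,388.01 + $427.08 = $1,815.09
403(b): $1,815.09 × 0.0525 = $95.29
Taxable wages = $1,815.09 − $95.29 = $1,719.80
Federal tax withheld: $1,719.80 × 0.17 = $292.37
State income tax: $1,719.80 × 0.0875 = $150.48
SDI: $1,815.09 × 0.003 = $5.45
State unemployment insurance (employee share): $1,815.09 × 0.0025 = $4.54
Union dues: $83.76
Roth contribution: $21.02
Total deductions = $95.29 + $292.37 + $150.48 + $5.45 + $4.54 + $83.76 + $21.02 = $652.91
Net pay = $1,815.09 − $652.91 = $1,162.18

$1,162.18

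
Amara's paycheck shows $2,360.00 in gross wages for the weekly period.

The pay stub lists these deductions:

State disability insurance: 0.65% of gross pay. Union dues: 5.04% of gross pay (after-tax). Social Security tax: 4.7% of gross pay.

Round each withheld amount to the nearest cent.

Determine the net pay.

$2,114.80

State disability insurance: $2,360.00 × 0.0065 = $15.34
Social Security tax: $2,360.00 × 0.047 = $110.92
Union dues: $2,360.00 × 0.0504 = $118.94
Total deductions = $15.34 + $110.92 + $118.94 = $245.20
Net pay = $2,360.00 − $245.20 = $2,114.80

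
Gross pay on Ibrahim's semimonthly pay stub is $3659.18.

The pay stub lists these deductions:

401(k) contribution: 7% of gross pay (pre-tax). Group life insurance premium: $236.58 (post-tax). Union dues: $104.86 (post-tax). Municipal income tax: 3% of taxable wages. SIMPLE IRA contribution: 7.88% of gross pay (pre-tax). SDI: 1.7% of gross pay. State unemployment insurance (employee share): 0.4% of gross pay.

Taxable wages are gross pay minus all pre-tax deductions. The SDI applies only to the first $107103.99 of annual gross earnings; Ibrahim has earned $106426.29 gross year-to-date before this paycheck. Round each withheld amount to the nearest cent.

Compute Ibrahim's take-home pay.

401(k) contribution: $3659.18 × 0.07 = $256.14
SIMPLE IRA contribution: $3659.18 × 0.0788 = $288.34
Pre-tax total = $256.14 + $288.34 = $544.48
Taxable wages = $3659.18 − $544.48 = $3114.70
Municipal income tax: $3114.70 × 0.03 = $93.44
State unemployment insurance (employee share): $3659.18 × 0.004 = $14.64
SDI: only $107103.99 − $106426.29 = $677.70 of this check is subject → $677.70 × 0.017 = $11.52
Group life insurance premium: $236.58
Union dues: $104.86
Total deductions = $256.14 + $288.34 + $93.44 + $14.64 + $11.52 + $236.58 + $104.86 = $1005.52
Net pay = $3659.18 − $1005.52 = $2653.66

$2653.66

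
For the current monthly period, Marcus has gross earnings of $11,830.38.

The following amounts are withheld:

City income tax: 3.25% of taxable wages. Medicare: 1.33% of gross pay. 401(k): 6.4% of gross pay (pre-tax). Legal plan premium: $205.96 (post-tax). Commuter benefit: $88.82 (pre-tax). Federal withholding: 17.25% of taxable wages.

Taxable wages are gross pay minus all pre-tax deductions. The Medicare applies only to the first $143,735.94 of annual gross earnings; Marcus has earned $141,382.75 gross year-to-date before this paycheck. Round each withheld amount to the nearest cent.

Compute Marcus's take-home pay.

$8,495.36

401(k): $11,830.38 × 0.064 = $757.14
Commuter benefit: $88.82
Pre-tax total = $757.14 + $88.82 = $845.96
Taxable wages = $11,830.38 − $845.96 = $10,984.42
City income tax: $10,984.42 × 0.0325 = $356.99
Federal withholding: $10,984.42 × 0.1725 = $1,894.81
Medicare: only $143,735.94 − $141,382.75 = $2,353.19 of this check is subject → $2,353.19 × 0.0133 = $31.30
Legal plan premium: $205.96
Total deductions = $757.14 + $88.82 + $356.99 + $1,894.81 + $31.30 + $205.96 = $3,335.02
Net pay = $11,830.38 − $3,335.02 = $8,495.36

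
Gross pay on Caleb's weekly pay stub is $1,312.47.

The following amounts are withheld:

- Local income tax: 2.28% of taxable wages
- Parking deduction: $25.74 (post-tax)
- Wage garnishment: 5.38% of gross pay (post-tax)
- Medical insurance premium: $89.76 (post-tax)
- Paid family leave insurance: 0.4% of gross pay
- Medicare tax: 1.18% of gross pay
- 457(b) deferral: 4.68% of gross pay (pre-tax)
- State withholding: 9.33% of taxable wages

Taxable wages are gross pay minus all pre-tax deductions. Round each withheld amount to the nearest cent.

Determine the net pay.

$898.96

457(b) deferral: $1,312.47 × 0.0468 = $61.42
Taxable wages = $1,312.47 − $61.42 = $1,251.05
State withholding: $1,251.05 × 0.0933 = $116.72
Local income tax: $1,251.05 × 0.0228 = $28.52
Paid family leave insurance: $1,312.47 × 0.004 = $5.25
Medicare tax: $1,312.47 × 0.0118 = $15.49
Wage garnishment: $1,312.47 × 0.0538 = $70.61
Parking deduction: $25.74
Medical insurance premium: $89.76
Total deductions = $61.42 + $116.72 + $28.52 + $5.25 + $15.49 + $70.61 + $25.74 + $89.76 = $413.51
Net pay = $1,312.47 − $413.51 = $898.96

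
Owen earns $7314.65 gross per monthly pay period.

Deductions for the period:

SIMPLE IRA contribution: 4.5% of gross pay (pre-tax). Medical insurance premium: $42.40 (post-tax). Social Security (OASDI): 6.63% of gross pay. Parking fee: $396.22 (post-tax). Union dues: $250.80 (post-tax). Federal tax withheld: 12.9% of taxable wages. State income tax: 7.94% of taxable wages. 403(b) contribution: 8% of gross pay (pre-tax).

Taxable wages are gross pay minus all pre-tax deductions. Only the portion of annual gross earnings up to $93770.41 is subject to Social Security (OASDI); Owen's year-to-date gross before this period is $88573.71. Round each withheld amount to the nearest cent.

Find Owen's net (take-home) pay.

$4032.53

SIMPLE IRA contribution: $7314.65 × 0.045 = $329.16
403(b) contribution: $7314.65 × 0.08 = $585.17
Pre-tax total = $329.16 + $585.17 = $914.33
Taxable wages = $7314.65 − $914.33 = $6400.32
Federal tax withheld: $6400.32 × 0.129 = $825.64
State income tax: $6400.32 × 0.0794 = $508.19
Social Security (OASDI): only $93770.41 − $88573.71 = $5196.70 of this check is subject → $5196.70 × 0.0663 = $344.54
Union dues: $250.80
Medical insurance premium: $42.40
Parking fee: $396.22
Total deductions = $329.16 + $585.17 + $825.64 + $508.19 + $344.54 + $250.80 + $42.40 + $396.22 = $3282.12
Net pay = $7314.65 − $3282.12 = $4032.53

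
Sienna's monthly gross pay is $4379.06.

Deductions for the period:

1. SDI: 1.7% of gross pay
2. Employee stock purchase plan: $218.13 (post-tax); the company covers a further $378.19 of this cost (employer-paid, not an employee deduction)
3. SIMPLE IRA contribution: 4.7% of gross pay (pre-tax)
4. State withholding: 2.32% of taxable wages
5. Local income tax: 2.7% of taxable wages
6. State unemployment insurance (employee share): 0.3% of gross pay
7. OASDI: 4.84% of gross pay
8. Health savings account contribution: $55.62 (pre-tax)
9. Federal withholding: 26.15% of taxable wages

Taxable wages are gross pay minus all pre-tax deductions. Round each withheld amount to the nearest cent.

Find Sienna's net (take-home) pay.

$2316.49

Health savings account contribution: $55.62
SIMPLE IRA contribution: $4379.06 × 0.047 = $205.82
Pre-tax total = $55.62 + $205.82 = $261.44
Taxable wages = $4379.06 − $261.44 = $4117.62
Federal withholding: $4117.62 × 0.2615 = $1076.76
Local income tax: $4117.62 × 0.027 = $111.18
State withholding: $4117.62 × 0.0232 = $95.53
State unemployment insurance (employee share): $4379.06 × 0.003 = $13.14
OASDI: $4379.06 × 0.0484 = $211.95
SDI: $4379.06 × 0.017 = $74.44
Employee stock purchase plan: $218.13
(Employer's $378.19 toward employee stock purchase plan is not withheld from the employee.)
Total deductions = $55.62 + $205.82 + $1076.76 + $111.18 + $95.53 + $13.14 + $211.95 + $74.44 + $218.13 = $2062.57
Net pay = $4379.06 − $2062.57 = $2316.49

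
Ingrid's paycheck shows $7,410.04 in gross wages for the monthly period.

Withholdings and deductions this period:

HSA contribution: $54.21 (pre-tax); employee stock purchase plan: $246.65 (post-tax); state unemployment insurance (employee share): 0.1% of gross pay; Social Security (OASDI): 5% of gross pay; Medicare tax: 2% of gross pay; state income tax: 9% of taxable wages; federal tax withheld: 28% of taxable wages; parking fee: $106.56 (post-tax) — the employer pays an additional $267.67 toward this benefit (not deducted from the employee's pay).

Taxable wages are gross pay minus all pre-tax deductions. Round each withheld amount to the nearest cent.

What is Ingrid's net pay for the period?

HSA contribution: $54.21
Taxable wages = $7,410.04 − $54.21 = $7,355.83
Federal tax withheld: $7,355.83 × 0.28 = $2,059.63
State income tax: $7,355.83 × 0.09 = $662.02
Medicare tax: $7,410.04 × 0.02 = $148.20
Social Security (OASDI): $7,410.04 × 0.05 = $370.50
State unemployment insurance (employee share): $7,410.04 × 0.001 = $7.41
Parking fee: $106.56
Employee stock purchase plan: $246.65
(Employer's $267.67 toward parking fee is not withheld from the employee.)
Total deductions = $54.21 + $2,059.63 + $662.02 + $148.20 + $370.50 + $7.41 + $106.56 + $246.65 = $3,655.18
Net pay = $7,410.04 − $3,655.18 = $3,754.86

$3,754.86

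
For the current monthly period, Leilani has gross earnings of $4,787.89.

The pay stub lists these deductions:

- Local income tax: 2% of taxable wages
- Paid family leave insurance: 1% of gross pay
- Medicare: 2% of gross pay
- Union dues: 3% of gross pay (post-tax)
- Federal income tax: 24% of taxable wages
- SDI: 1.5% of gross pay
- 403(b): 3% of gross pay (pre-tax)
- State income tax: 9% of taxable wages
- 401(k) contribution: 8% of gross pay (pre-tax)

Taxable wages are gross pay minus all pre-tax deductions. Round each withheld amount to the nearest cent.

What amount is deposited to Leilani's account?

$2,410.70

401(k) contribution: $4,787.89 × 0.08 = $383.03
403(b): $4,787.89 × 0.03 = $143.64
Pre-tax total = $383.03 + $143.64 = $526.67
Taxable wages = $4,787.89 − $526.67 = $4,261.22
Federal income tax: $4,261.22 × 0.24 = $1,022.69
State income tax: $4,261.22 × 0.09 = $383.51
Local income tax: $4,261.22 × 0.02 = $85.22
Paid family leave insurance: $4,787.89 × 0.01 = $47.88
Medicare: $4,787.89 × 0.02 = $95.76
SDI: $4,787.89 × 0.015 = $71.82
Union dues: $4,787.89 × 0.03 = $143.64
Total deductions = $383.03 + $143.64 + $1,022.69 + $383.51 + $85.22 + $47.88 + $95.76 + $71.82 + $143.64 = $2,377.19
Net pay = $4,787.89 − $2,377.19 = $2,410.70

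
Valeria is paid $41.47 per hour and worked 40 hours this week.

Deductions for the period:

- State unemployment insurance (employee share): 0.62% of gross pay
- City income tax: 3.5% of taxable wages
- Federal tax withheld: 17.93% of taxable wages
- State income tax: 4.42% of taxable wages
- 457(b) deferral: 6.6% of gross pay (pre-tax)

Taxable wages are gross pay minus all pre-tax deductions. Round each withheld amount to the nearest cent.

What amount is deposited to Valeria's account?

Gross pay: 40 × $41.47 = $1658.80
457(b) deferral: $1658.80 × 0.066 = $109.48
Taxable wages = $1658.80 − $109.48 = $1549.32
State income tax: $1549.32 × 0.0442 = $68.48
City income tax: $1549.32 × 0.035 = $54.23
Federal tax withheld: $1549.32 × 0.1793 = $277.79
State unemployment insurance (employee share): $1658.80 × 0.0062 = $10.28
Total deductions = $109.48 + $68.48 + $54.23 + $277.79 + $10.28 = $520.26
Net pay = $1658.80 − $520.26 = $1138.54

$1138.54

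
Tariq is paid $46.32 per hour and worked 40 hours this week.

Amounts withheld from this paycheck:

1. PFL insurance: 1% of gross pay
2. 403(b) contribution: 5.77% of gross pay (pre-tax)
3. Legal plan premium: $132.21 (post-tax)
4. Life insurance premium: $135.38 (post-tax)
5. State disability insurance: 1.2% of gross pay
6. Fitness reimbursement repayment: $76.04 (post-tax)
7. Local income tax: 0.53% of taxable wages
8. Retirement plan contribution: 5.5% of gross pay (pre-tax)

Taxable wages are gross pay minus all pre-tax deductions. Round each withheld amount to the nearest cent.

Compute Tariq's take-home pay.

Gross pay: 40 × $46.32 = $1852.80
403(b) contribution: $1852.80 × 0.0577 = $106.91
Retirement plan contribution: $1852.80 × 0.055 = $101.90
Pre-tax total = $106.91 + $101.90 = $208.81
Taxable wages = $1852.80 − $208.81 = $1643.99
Local income tax: $1643.99 × 0.0053 = $8.71
PFL insurance: $1852.80 × 0.01 = $18.53
State disability insurance: $1852.80 × 0.012 = $22.23
Legal plan premium: $132.21
Life insurance premium: $135.38
Fitness reimbursement repayment: $76.04
Total deductions = $106.91 + $101.90 + $8.71 + $18.53 + $22.23 + $132.21 + $135.38 + $76.04 = $601.91
Net pay = $1852.80 − $601.91 = $1250.89

$1250.89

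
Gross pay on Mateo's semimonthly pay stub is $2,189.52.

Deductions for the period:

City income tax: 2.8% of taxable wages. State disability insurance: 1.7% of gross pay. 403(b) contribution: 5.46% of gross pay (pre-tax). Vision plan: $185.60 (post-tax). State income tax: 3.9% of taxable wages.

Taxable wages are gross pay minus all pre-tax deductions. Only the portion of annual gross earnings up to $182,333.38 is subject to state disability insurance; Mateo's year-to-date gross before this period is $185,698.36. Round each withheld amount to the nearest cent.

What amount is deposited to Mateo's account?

$1,745.68

403(b) contribution: $2,189.52 × 0.0546 = $119.55
Taxable wages = $2,189.52 − $119.55 = $2,069.97
City income tax: $2,069.97 × 0.028 = $57.96
State income tax: $2,069.97 × 0.039 = $80.73
State disability insurance: annual cap $182,333.38 already reached (YTD $185,698.36), so $0.00
Vision plan: $185.60
Total deductions = $119.55 + $57.96 + $80.73 + $0.00 + $185.60 = $443.84
Net pay = $2,189.52 − $443.84 = $1,745.68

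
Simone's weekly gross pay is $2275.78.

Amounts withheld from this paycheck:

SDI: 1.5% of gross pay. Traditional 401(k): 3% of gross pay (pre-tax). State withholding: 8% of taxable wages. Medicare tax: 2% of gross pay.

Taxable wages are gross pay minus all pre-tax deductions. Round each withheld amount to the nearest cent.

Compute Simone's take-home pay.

$1951.25

Traditional 401(k): $2275.78 × 0.03 = $68.27
Taxable wages = $2275.78 − $68.27 = $2207.51
State withholding: $2207.51 × 0.08 = $176.60
Medicare tax: $2275.78 × 0.02 = $45.52
SDI: $2275.78 × 0.015 = $34.14
Total deductions = $68.27 + $176.60 + $45.52 + $34.14 = $324.53
Net pay = $2275.78 − $324.53 = $1951.25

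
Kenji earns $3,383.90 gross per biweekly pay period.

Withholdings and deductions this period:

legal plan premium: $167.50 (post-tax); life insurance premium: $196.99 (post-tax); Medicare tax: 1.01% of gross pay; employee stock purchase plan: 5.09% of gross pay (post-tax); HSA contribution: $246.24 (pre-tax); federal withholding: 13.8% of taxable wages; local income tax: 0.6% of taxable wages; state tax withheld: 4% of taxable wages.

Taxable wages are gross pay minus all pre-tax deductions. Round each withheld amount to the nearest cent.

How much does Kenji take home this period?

$1,989.41

HSA contribution: $246.24
Taxable wages = $3,383.90 − $246.24 = $3,137.66
Local income tax: $3,137.66 × 0.006 = $18.83
State tax withheld: $3,137.66 × 0.04 = $125.51
Federal withholding: $3,137.66 × 0.138 = $433.00
Medicare tax: $3,383.90 × 0.0101 = $34.18
Employee stock purchase plan: $3,383.90 × 0.0509 = $172.24
Legal plan premium: $167.50
Life insurance premium: $196.99
Total deductions = $246.24 + $18.83 + $125.51 + $433.00 + $34.18 + $172.24 + $167.50 + $196.99 = $1,394.49
Net pay = $3,383.90 − $1,394.49 = $1,989.41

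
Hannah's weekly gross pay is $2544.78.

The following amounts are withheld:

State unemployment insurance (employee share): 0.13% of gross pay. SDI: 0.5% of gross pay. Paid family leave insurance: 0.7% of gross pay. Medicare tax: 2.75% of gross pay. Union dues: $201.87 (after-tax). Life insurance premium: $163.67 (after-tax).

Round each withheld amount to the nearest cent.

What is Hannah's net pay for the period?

$2075.42

Paid family leave insurance: $2544.78 × 0.007 = $17.81
State unemployment insurance (employee share): $2544.78 × 0.0013 = $3.31
Medicare tax: $2544.78 × 0.0275 = $69.98
SDI: $2544.78 × 0.005 = $12.72
Life insurance premium: $163.67
Union dues: $201.87
Total deductions = $17.81 + $3.31 + $69.98 + $12.72 + $163.67 + $201.87 = $469.36
Net pay = $2544.78 − $469.36 = $2075.42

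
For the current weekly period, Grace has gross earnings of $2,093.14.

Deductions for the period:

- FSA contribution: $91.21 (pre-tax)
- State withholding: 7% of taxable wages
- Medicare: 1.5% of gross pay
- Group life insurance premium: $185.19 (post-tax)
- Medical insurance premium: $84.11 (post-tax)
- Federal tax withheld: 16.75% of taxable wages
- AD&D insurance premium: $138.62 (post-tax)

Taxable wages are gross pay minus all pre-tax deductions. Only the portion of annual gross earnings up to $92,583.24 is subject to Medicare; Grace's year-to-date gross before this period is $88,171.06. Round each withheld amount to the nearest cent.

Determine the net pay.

FSA contribution: $91.21
Taxable wages = $2,093.14 − $91.21 = $2,001.93
Federal tax withheld: $2,001.93 × 0.1675 = $335.32
State withholding: $2,001.93 × 0.07 = $140.14
Medicare: cap not yet reached, full $2,093.14 is subject → $2,093.14 × 0.015 = $31.40
AD&D insurance premium: $138.62
Group life insurance premium: $185.19
Medical insurance premium: $84.11
Total deductions = $91.21 + $335.32 + $140.14 + $31.40 + $138.62 + $185.19 + $84.11 = $1,005.99
Net pay = $2,093.14 − $1,005.99 = $1,087.15

$1,087.15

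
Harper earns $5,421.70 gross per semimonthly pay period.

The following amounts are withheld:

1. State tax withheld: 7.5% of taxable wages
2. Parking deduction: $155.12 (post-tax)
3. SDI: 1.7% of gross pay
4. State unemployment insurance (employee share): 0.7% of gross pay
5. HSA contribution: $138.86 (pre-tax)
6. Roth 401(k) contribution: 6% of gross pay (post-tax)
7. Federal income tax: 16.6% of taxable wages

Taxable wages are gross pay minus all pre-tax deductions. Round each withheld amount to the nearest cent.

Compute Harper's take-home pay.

HSA contribution: $138.86
Taxable wages = $5,421.70 − $138.86 = $5,282.84
State tax withheld: $5,282.84 × 0.075 = $396.21
Federal income tax: $5,282.84 × 0.166 = $876.95
State unemployment insurance (employee share): $5,421.70 × 0.007 = $37.95
SDI: $5,421.70 × 0.017 = $92.17
Parking deduction: $155.12
Roth 401(k) contribution: $5,421.70 × 0.06 = $325.30
Total deductions = $138.86 + $396.21 + $876.95 + $37.95 + $92.17 + $155.12 + $325.30 = $2,022.56
Net pay = $5,421.70 − $2,022.56 = $3,399.14

$3,399.14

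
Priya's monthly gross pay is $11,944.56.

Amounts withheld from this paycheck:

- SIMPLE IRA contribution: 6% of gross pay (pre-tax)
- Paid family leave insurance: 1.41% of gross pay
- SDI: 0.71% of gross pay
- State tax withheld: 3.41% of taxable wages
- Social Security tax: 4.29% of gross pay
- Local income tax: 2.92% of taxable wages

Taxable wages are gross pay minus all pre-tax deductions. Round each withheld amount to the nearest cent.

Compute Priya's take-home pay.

SIMPLE IRA contribution: $11,944.56 × 0.06 = $716.67
Taxable wages = $11,944.56 − $716.67 = $11,227.89
State tax withheld: $11,227.89 × 0.0341 = $382.87
Local income tax: $11,227.89 × 0.0292 = $327.85
SDI: $11,944.56 × 0.0071 = $84.81
Social Security tax: $11,944.56 × 0.0429 = $512.42
Paid family leave insurance: $11,944.56 × 0.0141 = $168.42
Total deductions = $716.67 + $382.87 + $327.85 + $84.81 + $512.42 + $168.42 = $2,193.04
Net pay = $11,944.56 − $2,193.04 = $9,751.52

$9,751.52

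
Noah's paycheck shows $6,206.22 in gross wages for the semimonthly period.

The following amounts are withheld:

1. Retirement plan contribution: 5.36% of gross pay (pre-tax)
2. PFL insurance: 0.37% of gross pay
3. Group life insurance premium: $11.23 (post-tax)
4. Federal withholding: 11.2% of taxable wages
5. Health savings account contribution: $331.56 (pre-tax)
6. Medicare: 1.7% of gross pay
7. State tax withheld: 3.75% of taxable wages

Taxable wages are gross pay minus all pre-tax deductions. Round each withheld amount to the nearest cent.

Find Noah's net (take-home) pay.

$4,573.77

Retirement plan contribution: $6,206.22 × 0.0536 = $332.65
Health savings account contribution: $331.56
Pre-tax total = $332.65 + $331.56 = $664.21
Taxable wages = $6,206.22 − $664.21 = $5,542.01
State tax withheld: $5,542.01 × 0.0375 = $207.83
Federal withholding: $5,542.01 × 0.112 = $620.71
Medicare: $6,206.22 × 0.017 = $105.51
PFL insurance: $6,206.22 × 0.0037 = $22.96
Group life insurance premium: $11.23
Total deductions = $332.65 + $331.56 + $207.83 + $620.71 + $105.51 + $22.96 + $11.23 = $1,632.45
Net pay = $6,206.22 − $1,632.45 = $4,573.77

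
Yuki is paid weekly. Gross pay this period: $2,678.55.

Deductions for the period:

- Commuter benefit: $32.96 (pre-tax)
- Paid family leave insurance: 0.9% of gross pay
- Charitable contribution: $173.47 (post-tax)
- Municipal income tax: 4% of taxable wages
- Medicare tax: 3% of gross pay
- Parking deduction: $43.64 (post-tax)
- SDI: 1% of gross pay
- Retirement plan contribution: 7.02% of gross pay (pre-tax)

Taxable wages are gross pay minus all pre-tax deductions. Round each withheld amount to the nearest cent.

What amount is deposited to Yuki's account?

$2,010.89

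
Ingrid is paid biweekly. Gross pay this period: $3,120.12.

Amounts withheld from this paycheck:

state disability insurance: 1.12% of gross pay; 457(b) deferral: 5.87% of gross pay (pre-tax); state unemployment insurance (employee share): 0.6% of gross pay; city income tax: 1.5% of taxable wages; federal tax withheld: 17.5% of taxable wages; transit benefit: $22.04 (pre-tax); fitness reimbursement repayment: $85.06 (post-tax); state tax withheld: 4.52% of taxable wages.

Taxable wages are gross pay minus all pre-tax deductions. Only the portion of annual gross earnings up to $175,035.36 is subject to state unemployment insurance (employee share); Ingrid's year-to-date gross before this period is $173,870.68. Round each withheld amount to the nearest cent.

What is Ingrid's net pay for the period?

457(b) deferral: $3,120.12 × 0.0587 = $183.15
Transit benefit: $22.04
Pre-tax total = $183.15 + $22.04 = $205.19
Taxable wages = $3,120.12 − $205.19 = $2,914.93
City income tax: $2,914.93 × 0.015 = $43.72
Federal tax withheld: $2,914.93 × 0.175 = $510.11
State tax withheld: $2,914.93 × 0.0452 = $131.75
State unemployment insurance (employee share): only $175,035.36 − $173,870.68 = $1,164.68 of this check is subject → $1,164.68 × 0.006 = $6.99
State disability insurance: $3,120.12 × 0.0112 = $34.95
Fitness reimbursement repayment: $85.06
Total deductions = $183.15 + $22.04 + $43.72 + $510.11 + $131.75 + $6.99 + $34.95 + $85.06 = $1,017.77
Net pay = $3,120.12 − $1,017.77 = $2,102.35

$2,102.35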